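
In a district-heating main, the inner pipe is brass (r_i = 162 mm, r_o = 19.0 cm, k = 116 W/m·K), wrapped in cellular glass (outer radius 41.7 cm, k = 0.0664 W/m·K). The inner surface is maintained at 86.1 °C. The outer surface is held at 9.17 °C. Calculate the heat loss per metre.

Treat each layer as a resistance in series:
  R'_brass = ln(0.190/0.162)/(2πk) = 0.1594/(2π·116) = 2.187×10^-4 m·K/W
  R'_cellular glass = ln(0.417/0.190)/(2πk) = 0.7861/(2π·0.0664) = 1.884 m·K/W
ΣR = 2.187×10^-4 + 1.884 = 1.884 m·K/W
Q' = ΔT/ΣR = (86.1 °C − 9.17 °C)/1.884 = 40.8 W/m

Q' = 40.8 W/m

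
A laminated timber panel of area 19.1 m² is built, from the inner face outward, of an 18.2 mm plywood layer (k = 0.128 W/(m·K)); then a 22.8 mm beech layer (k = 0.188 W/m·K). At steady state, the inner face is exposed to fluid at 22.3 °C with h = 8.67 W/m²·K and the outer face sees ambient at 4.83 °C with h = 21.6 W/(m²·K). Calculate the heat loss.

Resistance network (inner→outer):
  R_conv,in = 1/(hA) = 1/(8.67·19.1) = 0.006039 K/W
  R_plywood = L/(kA) = 0.0182/(0.128·19.1) = 0.007444 K/W
  R_beech = L/(kA) = 0.0228/(0.188·19.1) = 0.006350 K/W
  R_conv,out = 1/(hA) = 1/(21.6·19.1) = 0.002424 K/W
ΣR = 0.006039 + 0.007444 + 0.006350 + 0.002424 = 0.02226 K/W
Q = ΔT/ΣR = (22.3 °C − 4.83 °C)/0.02226 = 785 W

Q = 785 W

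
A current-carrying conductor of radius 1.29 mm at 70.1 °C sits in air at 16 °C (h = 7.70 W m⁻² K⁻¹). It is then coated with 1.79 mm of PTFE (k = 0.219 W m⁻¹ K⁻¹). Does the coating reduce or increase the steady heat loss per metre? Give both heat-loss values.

increases: 3.38 → 7.37 W/m

Critical radius for a cylinder: r_cr = k/h = 0.0284 m = 2.84 cm.
Outer radius after coating: r₂ = 0.00129 + 0.00179 = 0.00308 m.
Since r₁ < r_cr and r₂ ≤ r_cr, the coating moves toward the maximum at r_cr — heat loss rises.
Bare: R = 1/(2πr₁h) = 16.02 m·K/W; Q = 54.1/16.02 = 3.38 W/m.
Coated: R = R_cond + R_conv = 7.343 m·K/W; Q = 54.1/7.343 = 7.37 W/m.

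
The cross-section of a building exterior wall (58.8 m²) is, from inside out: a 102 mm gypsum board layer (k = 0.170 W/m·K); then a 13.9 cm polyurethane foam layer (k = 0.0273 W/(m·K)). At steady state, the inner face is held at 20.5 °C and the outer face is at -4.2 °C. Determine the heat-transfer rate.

Series thermal resistances, inner to outer:
  R_gypsum board = L/(kA) = 0.102/(0.170·58.8) = 0.01020 K/W
  R_polyurethane foam = L/(kA) = 0.139/(0.0273·58.8) = 0.08659 K/W
ΣR = 0.01020 + 0.08659 = 0.09679 K/W
Q = ΔT/ΣR = (20.5 °C − -4.2 °C)/0.09679 = 255 W

Q = 255 W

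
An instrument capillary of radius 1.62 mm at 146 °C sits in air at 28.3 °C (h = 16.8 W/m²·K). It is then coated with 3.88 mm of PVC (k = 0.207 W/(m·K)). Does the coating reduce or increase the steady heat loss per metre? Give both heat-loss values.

increases: 20.1 → 44.2 W/m

Critical radius for a cylinder: r_cr = k/h = 0.0123 m = 1.23 cm.
Outer radius after coating: r₂ = 0.00162 + 0.00388 = 0.00550 m.
Since r₁ < r_cr and r₂ ≤ r_cr, the coating moves toward the maximum at r_cr — heat loss rises.
Bare: R = 1/(2πr₁h) = 5.848 m·K/W; Q = 117.7/5.848 = 20.1 W/m.
Coated: R = R_cond + R_conv = 2.662 m·K/W; Q = 117.7/2.662 = 44.2 W/m.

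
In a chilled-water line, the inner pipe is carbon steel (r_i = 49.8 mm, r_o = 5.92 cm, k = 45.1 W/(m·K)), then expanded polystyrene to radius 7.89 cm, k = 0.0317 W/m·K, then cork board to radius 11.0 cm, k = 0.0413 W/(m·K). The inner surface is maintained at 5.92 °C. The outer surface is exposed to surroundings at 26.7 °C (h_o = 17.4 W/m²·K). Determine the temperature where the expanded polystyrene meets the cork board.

Treat each layer as a resistance in series:
  R'_carbon steel = ln(0.0592/0.0498)/(2πk) = 0.1729/(2π·45.1) = 6.102×10^-4 m·K/W
  R'_expanded polystyrene = ln(0.0789/0.0592)/(2πk) = 0.2873/(2π·0.0317) = 1.442 m·K/W
  R'_cork board = ln(0.110/0.0789)/(2πk) = 0.3323/(2π·0.0413) = 1.281 m·K/W
  R'_conv,out = 1/(2πr h) = 1/(2π·0.110·17.4) = 0.08315 m·K/W
ΣR = 6.102×10^-4 + 1.442 + 1.281 + 0.08315 = 2.807 m·K/W
Q' = ΔT/ΣR = (5.92 °C − 26.7 °C)/2.807 = -7.403 W/m
From the inner boundary to the expanded polystyrene/cork board interface, ΣR_partial = 1.443 m·K/W.
T_interface = T_in − Q'·ΣR_partial = 5.92 °C − (-7.403)(1.443) = 16.6 °C

T = 16.6 °C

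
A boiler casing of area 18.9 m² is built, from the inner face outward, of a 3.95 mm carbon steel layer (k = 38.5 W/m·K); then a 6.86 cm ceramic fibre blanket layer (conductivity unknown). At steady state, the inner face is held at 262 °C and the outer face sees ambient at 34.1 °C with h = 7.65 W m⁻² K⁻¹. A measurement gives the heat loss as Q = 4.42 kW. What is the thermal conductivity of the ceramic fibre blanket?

k = 0.0813 W/m·K

ΣR = ΔT/Q = |262 − 34.1|/4420 = 0.05156 K/W
Known resistances:
  R_carbon steel = L/(kA) = 0.00395/(38.5·18.9) = 5.428×10^-6 K/W
  R_conv,out = 1/(hA) = 1/(7.65·18.9) = 0.006916 K/W
R_ceramic fibre blanket = ΣR − ΣR_known = 0.05156 − 0.006921 = 0.04464 K/W
L/(kA) = 0.04464 ⇒ k = 0.0686/(0.04464·18.9) = 0.0813 W/m·K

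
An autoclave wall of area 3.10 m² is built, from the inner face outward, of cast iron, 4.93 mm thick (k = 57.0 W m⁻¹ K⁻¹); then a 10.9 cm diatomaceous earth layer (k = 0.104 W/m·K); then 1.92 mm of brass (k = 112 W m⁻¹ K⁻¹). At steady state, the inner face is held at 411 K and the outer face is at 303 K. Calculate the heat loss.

Q = 319 W

Treat each layer as a resistance in series:
  R_cast iron = L/(kA) = 0.00493/(57.0·3.10) = 2.790×10^-5 K/W
  R_diatomaceous earth = L/(kA) = 0.109/(0.104·3.10) = 0.3381 K/W
  R_brass = L/(kA) = 0.00192/(112·3.10) = 5.530×10^-6 K/W
ΣR = 2.790×10^-5 + 0.3381 + 5.530×10^-6 = 0.3381 K/W
Q = ΔT/ΣR = (411 K − 303 K)/0.3381 = 319 W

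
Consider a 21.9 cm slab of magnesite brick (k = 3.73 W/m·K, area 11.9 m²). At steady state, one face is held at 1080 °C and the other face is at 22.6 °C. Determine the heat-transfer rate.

Q = kA·ΔT/L = 3.73 × 11.9 × |1080 °C − 22.6 °C| / 0.219 = 2.14×10^5 W

Q = 214 kW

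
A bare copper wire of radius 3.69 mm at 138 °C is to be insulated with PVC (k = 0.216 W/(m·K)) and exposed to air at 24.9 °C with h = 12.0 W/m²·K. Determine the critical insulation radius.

r_cr = 1.80 cm

For a cylinder, r_cr = k_ins/h = 0.216/12.0 = 0.0180 m = 1.80 cm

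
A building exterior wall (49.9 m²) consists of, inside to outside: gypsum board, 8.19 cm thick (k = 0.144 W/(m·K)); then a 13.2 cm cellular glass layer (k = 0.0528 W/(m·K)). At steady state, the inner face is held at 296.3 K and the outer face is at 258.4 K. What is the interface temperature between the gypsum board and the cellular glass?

T = 289.3 K

Resistance network (inner→outer):
  R_gypsum board = L/(kA) = 0.0819/(0.144·49.9) = 0.01140 K/W
  R_cellular glass = L/(kA) = 0.132/(0.0528·49.9) = 0.05010 K/W
ΣR = 0.01140 + 0.05010 = 0.06150 K/W
Q = ΔT/ΣR = (296.3 K − 258.4 K)/0.06150 = 616.3 W
From the inner boundary to the gypsum board/cellular glass interface, ΣR_partial = 0.01140 K/W.
T_interface = T_in − Q·ΣR_partial = 296.3 K − (616.3)(0.01140) = 289.3 K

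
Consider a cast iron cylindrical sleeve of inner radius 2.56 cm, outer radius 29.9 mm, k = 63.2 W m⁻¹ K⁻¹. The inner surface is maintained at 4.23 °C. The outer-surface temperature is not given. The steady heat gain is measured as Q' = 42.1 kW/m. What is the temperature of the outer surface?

Sum the resistances:
  R'_cast iron = ln(0.0299/0.0256)/(2πk) = 0.1553/(2π·63.2) = 3.910×10^-4 m·K/W
ΣR = 3.910×10^-4 m·K/W
ΔT = Q'·ΣR = 42100 × 3.910×10^-4 = 16.46 K
Heat flows inward, so T_out = T_in + ΔT = 4.23 + 16.46 = 20.7 °C

T_out = 20.7 °C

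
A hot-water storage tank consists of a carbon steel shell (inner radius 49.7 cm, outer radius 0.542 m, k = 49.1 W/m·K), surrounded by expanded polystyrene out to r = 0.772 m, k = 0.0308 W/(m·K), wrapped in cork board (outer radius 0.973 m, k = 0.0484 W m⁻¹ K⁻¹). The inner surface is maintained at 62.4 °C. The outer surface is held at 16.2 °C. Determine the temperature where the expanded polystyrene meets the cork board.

T = 27.1 °C

Resistance network (inner→outer):
  R_carbon steel = (1/0.497 − 1/0.542)/(4πk) = 0.1671/(4π·49.1) = 2.707×10^-4 K/W
  R_expanded polystyrene = (1/0.542 − 1/0.772)/(4πk) = 0.5497/(4π·0.0308) = 1.420 K/W
  R_cork board = (1/0.772 − 1/0.973)/(4πk) = 0.2676/(4π·0.0484) = 0.4400 K/W
ΣR = 2.707×10^-4 + 1.420 + 0.4400 = 1.860 K/W
Q = ΔT/ΣR = (62.4 °C − 16.2 °C)/1.860 = 24.84 W
From the inner boundary to the expanded polystyrene/cork board interface, ΣR_partial = 1.420 K/W.
T_interface = T_in − Q·ΣR_partial = 62.4 °C − (24.84)(1.420) = 27.1 °C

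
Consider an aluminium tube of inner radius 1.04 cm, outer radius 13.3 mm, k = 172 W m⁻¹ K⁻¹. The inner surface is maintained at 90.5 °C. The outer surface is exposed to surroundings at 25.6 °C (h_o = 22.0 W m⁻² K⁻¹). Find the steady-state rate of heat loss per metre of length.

Q' = 119 W/m

Series thermal resistances, inner to outer:
  R'_aluminium = ln(0.0133/0.0104)/(2πk) = 0.2460/(2π·172) = 2.276×10^-4 m·K/W
  R'_conv,out = 1/(2πr h) = 1/(2π·0.0133·22.0) = 0.5439 m·K/W
ΣR = 2.276×10^-4 + 0.5439 = 0.5441 m·K/W
Q' = ΔT/ΣR = (90.5 °C − 25.6 °C)/0.5441 = 119 W/m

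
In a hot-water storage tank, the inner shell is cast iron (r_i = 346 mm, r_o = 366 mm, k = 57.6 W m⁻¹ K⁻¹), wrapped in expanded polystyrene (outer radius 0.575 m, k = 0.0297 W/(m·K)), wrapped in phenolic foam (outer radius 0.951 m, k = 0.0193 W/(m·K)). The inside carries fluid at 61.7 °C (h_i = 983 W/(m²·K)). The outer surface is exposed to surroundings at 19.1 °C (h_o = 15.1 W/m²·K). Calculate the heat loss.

Resistance network (inner→outer):
  R_conv,in = 1/(4πr²h) = 1/(4π·0.346²·983) = 6.762×10^-4 K/W
  R_cast iron = (1/0.346 − 1/0.366)/(4πk) = 0.1579/(4π·57.6) = 2.182×10^-4 K/W
  R_expanded polystyrene = (1/0.366 − 1/0.575)/(4πk) = 0.9931/(4π·0.0297) = 2.661 K/W
  R_phenolic foam = (1/0.575 − 1/0.951)/(4πk) = 0.6876/(4π·0.0193) = 2.835 K/W
  R_conv,out = 1/(4πr²h) = 1/(4π·0.951²·15.1) = 0.005827 K/W
ΣR = 6.762×10^-4 + 2.182×10^-4 + 2.661 + 2.835 + 0.005827 = 5.503 K/W
Q = ΔT/ΣR = (61.7 °C − 19.1 °C)/5.503 = 7.74 W

Q = 7.74 W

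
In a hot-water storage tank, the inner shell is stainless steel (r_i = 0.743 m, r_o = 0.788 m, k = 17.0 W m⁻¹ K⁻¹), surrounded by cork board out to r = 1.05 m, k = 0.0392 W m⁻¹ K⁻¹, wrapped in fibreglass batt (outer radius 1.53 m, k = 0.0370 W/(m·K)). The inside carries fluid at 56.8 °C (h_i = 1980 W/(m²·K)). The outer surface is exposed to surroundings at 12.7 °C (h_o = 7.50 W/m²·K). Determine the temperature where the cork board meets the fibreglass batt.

T = 34.8 °C

Series thermal resistances, inner to outer:
  R_conv,in = 1/(4πr²h) = 1/(4π·0.743²·1980) = 7.280×10^-5 K/W
  R_stainless steel = (1/0.743 − 1/0.788)/(4πk) = 0.07686/(4π·17.0) = 3.598×10^-4 K/W
  R_cork board = (1/0.788 − 1/1.05)/(4πk) = 0.3167/(4π·0.0392) = 0.6428 K/W
  R_fibreglass batt = (1/1.05 − 1/1.53)/(4πk) = 0.2988/(4π·0.0370) = 0.6426 K/W
  R_conv,out = 1/(4πr²h) = 1/(4π·1.53²·7.50) = 0.004533 K/W
ΣR = 7.280×10^-5 + 3.598×10^-4 + 0.6428 + 0.6426 + 0.004533 = 1.290 K/W
Q = ΔT/ΣR = (56.8 °C − 12.7 °C)/1.290 = 34.19 W
From the inner boundary to the cork board/fibreglass batt interface, ΣR_partial = 0.6432 K/W.
T_interface = T_in − Q·ΣR_partial = 56.8 °C − (34.19)(0.6432) = 34.8 °C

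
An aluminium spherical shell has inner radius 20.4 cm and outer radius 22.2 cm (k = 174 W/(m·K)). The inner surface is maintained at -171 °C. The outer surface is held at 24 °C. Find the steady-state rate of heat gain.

Q = 1070 kW

Q = 4πk·ΔT/(1/r₁ − 1/r₂) = 4π × 174 × 195 / (1/0.204 − 1/0.222) = 1.07×10^6 W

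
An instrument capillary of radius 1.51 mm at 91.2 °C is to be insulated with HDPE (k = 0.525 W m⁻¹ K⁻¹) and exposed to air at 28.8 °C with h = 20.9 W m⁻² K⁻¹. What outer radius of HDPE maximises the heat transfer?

r_cr = 2.51 cm

For a cylinder, r_cr = k_ins/h = 0.525/20.9 = 0.0251 m = 2.51 cm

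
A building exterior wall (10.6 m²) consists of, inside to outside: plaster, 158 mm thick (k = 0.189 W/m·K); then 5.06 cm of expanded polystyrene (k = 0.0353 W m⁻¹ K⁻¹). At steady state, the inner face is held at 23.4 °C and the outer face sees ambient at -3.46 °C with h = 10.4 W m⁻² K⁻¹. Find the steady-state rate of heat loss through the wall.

Series thermal resistances, inner to outer:
  R_plaster = L/(kA) = 0.158/(0.189·10.6) = 0.07887 K/W
  R_expanded polystyrene = L/(kA) = 0.0506/(0.0353·10.6) = 0.1352 K/W
  R_conv,out = 1/(hA) = 1/(10.4·10.6) = 0.009071 K/W
ΣR = 0.07887 + 0.1352 + 0.009071 = 0.2231 K/W
Q = ΔT/ΣR = (23.4 °C − -3.46 °C)/0.2231 = 120 W

Q = 120 W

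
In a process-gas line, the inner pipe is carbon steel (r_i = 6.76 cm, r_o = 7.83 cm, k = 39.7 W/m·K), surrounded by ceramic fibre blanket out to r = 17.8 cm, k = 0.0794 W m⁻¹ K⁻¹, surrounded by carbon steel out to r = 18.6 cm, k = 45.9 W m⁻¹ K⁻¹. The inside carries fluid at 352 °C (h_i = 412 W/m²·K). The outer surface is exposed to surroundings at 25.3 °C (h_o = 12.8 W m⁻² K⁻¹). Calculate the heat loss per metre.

Series thermal resistances, inner to outer:
  R'_conv,in = 1/(2πr h) = 1/(2π·0.0676·412) = 0.005714 m·K/W
  R'_carbon steel = ln(0.0783/0.0676)/(2πk) = 0.1469/(2π·39.7) = 5.891×10^-4 m·K/W
  R'_ceramic fibre blanket = ln(0.178/0.0783)/(2πk) = 0.8212/(2π·0.0794) = 1.646 m·K/W
  R'_carbon steel = ln(0.186/0.178)/(2πk) = 0.04396/(2π·45.9) = 1.524×10^-4 m·K/W
  R'_conv,out = 1/(2πr h) = 1/(2π·0.186·12.8) = 0.06685 m·K/W
ΣR = 0.005714 + 5.891×10^-4 + 1.646 + 1.524×10^-4 + 0.06685 = 1.719 m·K/W
Q' = ΔT/ΣR = (352 °C − 25.3 °C)/1.719 = 190 W/m

Q' = 190 W/m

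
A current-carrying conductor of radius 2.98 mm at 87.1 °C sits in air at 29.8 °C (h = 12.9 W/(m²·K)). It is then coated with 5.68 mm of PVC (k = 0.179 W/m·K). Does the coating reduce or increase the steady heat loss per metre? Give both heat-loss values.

Critical radius for a cylinder: r_cr = k/h = 0.0139 m = 1.39 cm.
Outer radius after coating: r₂ = 0.00298 + 0.00568 = 0.00866 m.
Since r₁ < r_cr and r₂ ≤ r_cr, the coating moves toward the maximum at r_cr — heat loss rises.
Bare: R = 1/(2πr₁h) = 4.140 m·K/W; Q = 57.3/4.140 = 13.8 W/m.
Coated: R = R_cond + R_conv = 2.373 m·K/W; Q = 57.3/2.373 = 24.1 W/m.

increases: 13.8 → 24.1 W/m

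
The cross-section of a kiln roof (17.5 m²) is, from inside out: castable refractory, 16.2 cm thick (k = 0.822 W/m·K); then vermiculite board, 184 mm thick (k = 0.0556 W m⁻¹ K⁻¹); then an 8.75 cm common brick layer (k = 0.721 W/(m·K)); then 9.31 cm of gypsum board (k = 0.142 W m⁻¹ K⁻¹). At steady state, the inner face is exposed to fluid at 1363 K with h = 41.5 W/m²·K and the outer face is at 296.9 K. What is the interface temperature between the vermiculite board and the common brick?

Treat each layer as a resistance in series:
  R_conv,in = 1/(hA) = 1/(41.5·17.5) = 0.001377 K/W
  R_castable refractory = L/(kA) = 0.162/(0.822·17.5) = 0.01126 K/W
  R_vermiculite board = L/(kA) = 0.184/(0.0556·17.5) = 0.1891 K/W
  R_common brick = L/(kA) = 0.0875/(0.721·17.5) = 0.006935 K/W
  R_gypsum board = L/(kA) = 0.0931/(0.142·17.5) = 0.03746 K/W
ΣR = 0.001377 + 0.01126 + 0.1891 + 0.006935 + 0.03746 = 0.2461 K/W
Q = ΔT/ΣR = (1363 K − 296.9 K)/0.2461 = 4332 W
From the inner boundary to the vermiculite board/common brick interface, ΣR_partial = 0.2017 K/W.
T_interface = T_in − Q·ΣR_partial = 1363 K − (4332)(0.2017) = 489 K

T = 489 K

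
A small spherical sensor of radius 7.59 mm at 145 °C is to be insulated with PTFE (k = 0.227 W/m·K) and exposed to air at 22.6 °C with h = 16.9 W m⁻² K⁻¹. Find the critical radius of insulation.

r_cr = 2.69 cm

For a sphere, r_cr = 2k_ins/h = 2·0.227/16.9 = 0.0269 m = 2.69 cm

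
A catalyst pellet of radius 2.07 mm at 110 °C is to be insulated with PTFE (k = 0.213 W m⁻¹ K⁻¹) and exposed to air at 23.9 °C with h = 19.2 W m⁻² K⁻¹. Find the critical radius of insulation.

For a sphere, r_cr = 2k_ins/h = 2·0.213/19.2 = 0.0222 m = 2.22 cm

r_cr = 2.22 cm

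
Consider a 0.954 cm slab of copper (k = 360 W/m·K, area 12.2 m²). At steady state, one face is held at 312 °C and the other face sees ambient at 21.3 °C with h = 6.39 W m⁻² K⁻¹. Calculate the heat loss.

Series thermal resistances, inner to outer:
  R_copper = L/(kA) = 0.00954/(360·12.2) = 2.172×10^-6 K/W
  R_conv,out = 1/(hA) = 1/(6.39·12.2) = 0.01283 K/W
ΣR = 2.172×10^-6 + 0.01283 = 0.01283 K/W
Q = ΔT/ΣR = (312 °C − 21.3 °C)/0.01283 = 22700 W

Q = 22.7 kW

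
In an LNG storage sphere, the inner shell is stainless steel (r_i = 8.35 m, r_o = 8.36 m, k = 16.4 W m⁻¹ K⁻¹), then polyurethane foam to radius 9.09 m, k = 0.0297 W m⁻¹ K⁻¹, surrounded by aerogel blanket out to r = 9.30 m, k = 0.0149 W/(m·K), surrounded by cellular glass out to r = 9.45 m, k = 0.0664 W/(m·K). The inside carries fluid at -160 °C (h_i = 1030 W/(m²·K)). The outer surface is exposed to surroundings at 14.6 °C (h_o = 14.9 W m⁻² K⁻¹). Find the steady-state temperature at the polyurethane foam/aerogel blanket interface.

Resistance network (inner→outer):
  R_conv,in = 1/(4πr²h) = 1/(4π·8.35²·1030) = 1.108×10^-6 K/W
  R_stainless steel = (1/8.35 − 1/8.36)/(4πk) = 1.433×10^-4/(4π·16.4) = 6.951×10^-7 K/W
  R_polyurethane foam = (1/8.36 − 1/9.09)/(4πk) = 0.009606/(4π·0.0297) = 0.02574 K/W
  R_aerogel blanket = (1/9.09 − 1/9.30)/(4πk) = 0.002484/(4π·0.0149) = 0.01327 K/W
  R_cellular glass = (1/9.30 − 1/9.45)/(4πk) = 0.001707/(4π·0.0664) = 0.002045 K/W
  R_conv,out = 1/(4πr²h) = 1/(4π·9.45²·14.9) = 5.981×10^-5 K/W
ΣR = 1.108×10^-6 + 6.951×10^-7 + 0.02574 + 0.01327 + 0.002045 + 5.981×10^-5 = 0.04112 K/W
Q = ΔT/ΣR = (-160 °C − 14.6 °C)/0.04112 = -4246 W
From the inner boundary to the polyurethane foam/aerogel blanket interface, ΣR_partial = 0.02574 K/W.
T_interface = T_in − Q·ΣR_partial = -160 °C − (-4246)(0.02574) = -50.7 °C

T = -50.7 °C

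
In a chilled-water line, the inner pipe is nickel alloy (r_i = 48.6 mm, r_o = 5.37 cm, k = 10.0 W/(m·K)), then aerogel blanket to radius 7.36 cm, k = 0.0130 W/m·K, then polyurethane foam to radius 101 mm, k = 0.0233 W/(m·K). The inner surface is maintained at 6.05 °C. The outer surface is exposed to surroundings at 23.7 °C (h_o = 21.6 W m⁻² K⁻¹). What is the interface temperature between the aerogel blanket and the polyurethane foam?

Treat each layer as a resistance in series:
  R'_nickel alloy = ln(0.0537/0.0486)/(2πk) = 0.09979/(2π·10.0) = 0.001588 m·K/W
  R'_aerogel blanket = ln(0.0736/0.0537)/(2πk) = 0.3152/(2π·0.0130) = 3.859 m·K/W
  R'_polyurethane foam = ln(0.101/0.0736)/(2πk) = 0.3165/(2π·0.0233) = 2.162 m·K/W
  R'_conv,out = 1/(2πr h) = 1/(2π·0.101·21.6) = 0.07295 m·K/W
ΣR = 0.001588 + 3.859 + 2.162 + 0.07295 = 6.096 m·K/W
Q' = ΔT/ΣR = (6.05 °C − 23.7 °C)/6.096 = -2.895 W/m
From the inner boundary to the aerogel blanket/polyurethane foam interface, ΣR_partial = 3.861 m·K/W.
T_interface = T_in − Q'·ΣR_partial = 6.05 °C − (-2.895)(3.861) = 17.2 °C

T = 17.2 °C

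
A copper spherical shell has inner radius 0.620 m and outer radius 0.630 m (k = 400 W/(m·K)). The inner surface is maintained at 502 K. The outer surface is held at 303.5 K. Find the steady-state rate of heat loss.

Q = 39000 kW

Q = 4πk·ΔT/(1/r₁ − 1/r₂) = 4π × 400 × 198.5 / (1/0.620 − 1/0.630) = 3.90×10^7 W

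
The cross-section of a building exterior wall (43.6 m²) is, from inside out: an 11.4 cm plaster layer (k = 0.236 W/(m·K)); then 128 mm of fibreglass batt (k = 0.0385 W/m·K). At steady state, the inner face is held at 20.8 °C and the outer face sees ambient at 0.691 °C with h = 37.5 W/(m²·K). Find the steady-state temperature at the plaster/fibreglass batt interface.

Treat each layer as a resistance in series:
  R_plaster = L/(kA) = 0.114/(0.236·43.6) = 0.01108 K/W
  R_fibreglass batt = L/(kA) = 0.128/(0.0385·43.6) = 0.07625 K/W
  R_conv,out = 1/(hA) = 1/(37.5·43.6) = 6.116×10^-4 K/W
ΣR = 0.01108 + 0.07625 + 6.116×10^-4 = 0.08794 K/W
Q = ΔT/ΣR = (20.8 °C − 0.691 °C)/0.08794 = 228.7 W
From the inner boundary to the plaster/fibreglass batt interface, ΣR_partial = 0.01108 K/W.
T_interface = T_in − Q·ΣR_partial = 20.8 °C − (228.7)(0.01108) = 18.3 °C

T = 18.3 °C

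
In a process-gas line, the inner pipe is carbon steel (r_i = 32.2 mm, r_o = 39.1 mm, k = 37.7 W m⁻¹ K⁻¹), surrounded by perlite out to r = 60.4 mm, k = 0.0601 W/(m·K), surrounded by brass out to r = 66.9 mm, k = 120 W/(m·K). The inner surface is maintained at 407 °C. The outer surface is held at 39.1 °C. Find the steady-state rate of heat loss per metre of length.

Q' = 319 W/m

Series thermal resistances, inner to outer:
  R'_carbon steel = ln(0.0391/0.0322)/(2πk) = 0.1942/(2π·37.7) = 8.197×10^-4 m·K/W
  R'_perlite = ln(0.0604/0.0391)/(2πk) = 0.4349/(2π·0.0601) = 1.152 m·K/W
  R'_brass = ln(0.0669/0.0604)/(2πk) = 0.1022/(2π·120) = 1.356×10^-4 m·K/W
ΣR = 8.197×10^-4 + 1.152 + 1.356×10^-4 = 1.153 m·K/W
Q' = ΔT/ΣR = (407 °C − 39.1 °C)/1.153 = 319 W/m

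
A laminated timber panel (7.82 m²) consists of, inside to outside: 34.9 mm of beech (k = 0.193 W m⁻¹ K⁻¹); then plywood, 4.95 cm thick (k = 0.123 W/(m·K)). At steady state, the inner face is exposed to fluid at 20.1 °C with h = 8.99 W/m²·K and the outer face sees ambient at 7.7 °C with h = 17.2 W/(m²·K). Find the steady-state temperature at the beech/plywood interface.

T = 15.3 °C

Series thermal resistances, inner to outer:
  R_conv,in = 1/(hA) = 1/(8.99·7.82) = 0.01422 K/W
  R_beech = L/(kA) = 0.0349/(0.193·7.82) = 0.02312 K/W
  R_plywood = L/(kA) = 0.0495/(0.123·7.82) = 0.05146 K/W
  R_conv,out = 1/(hA) = 1/(17.2·7.82) = 0.007435 K/W
ΣR = 0.01422 + 0.02312 + 0.05146 + 0.007435 = 0.09624 K/W
Q = ΔT/ΣR = (20.1 °C − 7.7 °C)/0.09624 = 128.8 W
From the inner boundary to the beech/plywood interface, ΣR_partial = 0.03734 K/W.
T_interface = T_in − Q·ΣR_partial = 20.1 °C − (128.8)(0.03734) = 15.3 °C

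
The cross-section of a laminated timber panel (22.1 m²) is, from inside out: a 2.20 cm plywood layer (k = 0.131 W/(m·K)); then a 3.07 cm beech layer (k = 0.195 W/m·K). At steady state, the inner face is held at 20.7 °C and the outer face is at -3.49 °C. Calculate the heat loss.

Series thermal resistances, inner to outer:
  R_plywood = L/(kA) = 0.0220/(0.131·22.1) = 0.007599 K/W
  R_beech = L/(kA) = 0.0307/(0.195·22.1) = 0.007124 K/W
ΣR = 0.007599 + 0.007124 = 0.01472 K/W
Q = ΔT/ΣR = (20.7 °C − -3.49 °C)/0.01472 = 1640 W

Q = 1640 W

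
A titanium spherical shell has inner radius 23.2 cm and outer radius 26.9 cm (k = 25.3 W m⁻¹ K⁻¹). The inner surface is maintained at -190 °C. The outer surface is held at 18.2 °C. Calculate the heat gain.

Q = 4πk·ΔT/(1/r₁ − 1/r₂) = 4π × 25.3 × 208.2 / (1/0.232 − 1/0.269) = 1.12×10^5 W

Q = 1.12×10^5 W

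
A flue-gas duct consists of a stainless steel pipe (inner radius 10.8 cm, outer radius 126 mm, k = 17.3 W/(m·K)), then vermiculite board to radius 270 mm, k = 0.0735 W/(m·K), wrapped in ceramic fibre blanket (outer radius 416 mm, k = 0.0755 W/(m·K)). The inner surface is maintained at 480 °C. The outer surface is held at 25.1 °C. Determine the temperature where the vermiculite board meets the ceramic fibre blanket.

Treat each layer as a resistance in series:
  R'_stainless steel = ln(0.126/0.108)/(2πk) = 0.1542/(2π·17.3) = 0.001418 m·K/W
  R'_vermiculite board = ln(0.270/0.126)/(2πk) = 0.7621/(2π·0.0735) = 1.650 m·K/W
  R'_ceramic fibre blanket = ln(0.416/0.270)/(2πk) = 0.4323/(2π·0.0755) = 0.9112 m·K/W
ΣR = 0.001418 + 1.650 + 0.9112 = 2.563 m·K/W
Q' = ΔT/ΣR = (480 °C − 25.1 °C)/2.563 = 177.5 W/m
From the inner boundary to the vermiculite board/ceramic fibre blanket interface, ΣR_partial = 1.651 m·K/W.
T_interface = T_in − Q'·ΣR_partial = 480 °C − (177.5)(1.651) = 187 °C

T = 187 °C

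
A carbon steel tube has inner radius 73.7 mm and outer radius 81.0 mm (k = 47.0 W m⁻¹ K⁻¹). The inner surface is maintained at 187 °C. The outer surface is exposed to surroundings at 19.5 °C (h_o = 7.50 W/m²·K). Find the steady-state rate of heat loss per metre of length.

Resistance network (inner→outer):
  R'_carbon steel = ln(0.0810/0.0737)/(2πk) = 0.09445/(2π·47.0) = 3.198×10^-4 m·K/W
  R'_conv,out = 1/(2πr h) = 1/(2π·0.0810·7.50) = 0.2620 m·K/W
ΣR = 3.198×10^-4 + 0.2620 = 0.2623 m·K/W
Q' = ΔT/ΣR = (187 °C − 19.5 °C)/0.2623 = 639 W/m

Q' = 639 W/m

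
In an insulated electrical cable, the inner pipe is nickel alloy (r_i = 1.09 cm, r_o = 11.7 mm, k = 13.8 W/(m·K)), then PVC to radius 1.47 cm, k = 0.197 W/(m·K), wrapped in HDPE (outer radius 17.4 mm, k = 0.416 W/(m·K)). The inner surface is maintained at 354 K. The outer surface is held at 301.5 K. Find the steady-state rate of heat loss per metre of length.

Q' = 210 W/m

Series thermal resistances, inner to outer:
  R'_nickel alloy = ln(0.0117/0.0109)/(2πk) = 0.07083/(2π·13.8) = 8.168×10^-4 m·K/W
  R'_PVC = ln(0.0147/0.0117)/(2πk) = 0.2283/(2π·0.197) = 0.1844 m·K/W
  R'_HDPE = ln(0.0174/0.0147)/(2πk) = 0.1686/(2π·0.416) = 0.06451 m·K/W
ΣR = 8.168×10^-4 + 0.1844 + 0.06451 = 0.2497 m·K/W
Q' = ΔT/ΣR = (354 K − 301.5 K)/0.2497 = 210 W/m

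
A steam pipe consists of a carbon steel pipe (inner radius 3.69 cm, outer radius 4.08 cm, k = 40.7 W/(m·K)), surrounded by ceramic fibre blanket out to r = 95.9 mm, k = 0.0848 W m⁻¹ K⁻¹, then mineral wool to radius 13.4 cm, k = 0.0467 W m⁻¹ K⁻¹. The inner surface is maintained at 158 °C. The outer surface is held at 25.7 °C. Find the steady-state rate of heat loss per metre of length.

Resistance network (inner→outer):
  R'_carbon steel = ln(0.0408/0.0369)/(2πk) = 0.1005/(2π·40.7) = 3.929×10^-4 m·K/W
  R'_ceramic fibre blanket = ln(0.0959/0.0408)/(2πk) = 0.8546/(2π·0.0848) = 1.604 m·K/W
  R'_mineral wool = ln(0.134/0.0959)/(2πk) = 0.3345/(2π·0.0467) = 1.140 m·K/W
ΣR = 3.929×10^-4 + 1.604 + 1.140 = 2.744 m·K/W
Q' = ΔT/ΣR = (158 °C − 25.7 °C)/2.744 = 48.2 W/m

Q' = 48.2 W/m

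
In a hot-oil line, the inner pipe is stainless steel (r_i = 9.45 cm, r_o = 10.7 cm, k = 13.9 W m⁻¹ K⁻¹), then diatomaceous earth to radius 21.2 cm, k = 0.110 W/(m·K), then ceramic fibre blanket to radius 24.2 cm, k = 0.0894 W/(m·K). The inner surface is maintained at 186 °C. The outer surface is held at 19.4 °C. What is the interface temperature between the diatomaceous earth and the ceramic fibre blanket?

T = 51.4 °C

Treat each layer as a resistance in series:
  R'_stainless steel = ln(0.107/0.0945)/(2πk) = 0.1242/(2π·13.9) = 0.001422 m·K/W
  R'_diatomaceous earth = ln(0.212/0.107)/(2πk) = 0.6838/(2π·0.110) = 0.9893 m·K/W
  R'_ceramic fibre blanket = ln(0.242/0.212)/(2πk) = 0.1324/(2π·0.0894) = 0.2356 m·K/W
ΣR = 0.001422 + 0.9893 + 0.2356 = 1.226 m·K/W
Q' = ΔT/ΣR = (186 °C − 19.4 °C)/1.226 = 135.9 W/m
From the inner boundary to the diatomaceous earth/ceramic fibre blanket interface, ΣR_partial = 0.9907 m·K/W.
T_interface = T_in − Q'·ΣR_partial = 186 °C − (135.9)(0.9907) = 51.4 °C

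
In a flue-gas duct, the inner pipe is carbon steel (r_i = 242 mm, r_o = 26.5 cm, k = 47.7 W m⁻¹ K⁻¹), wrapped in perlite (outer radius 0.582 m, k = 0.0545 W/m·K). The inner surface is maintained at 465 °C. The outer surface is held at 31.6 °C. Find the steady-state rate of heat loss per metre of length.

Q' = 189 W/m

Resistance network (inner→outer):
  R'_carbon steel = ln(0.265/0.242)/(2πk) = 0.09079/(2π·47.7) = 3.029×10^-4 m·K/W
  R'_perlite = ln(0.582/0.265)/(2πk) = 0.7867/(2π·0.0545) = 2.297 m·K/W
ΣR = 3.029×10^-4 + 2.297 = 2.297 m·K/W
Q' = ΔT/ΣR = (465 °C − 31.6 °C)/2.297 = 189 W/m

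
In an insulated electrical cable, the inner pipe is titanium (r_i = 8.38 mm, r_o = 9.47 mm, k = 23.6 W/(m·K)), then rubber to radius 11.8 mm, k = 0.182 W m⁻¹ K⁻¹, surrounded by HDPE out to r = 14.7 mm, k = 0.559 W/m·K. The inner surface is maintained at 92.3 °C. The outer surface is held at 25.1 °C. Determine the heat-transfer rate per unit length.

Resistance network (inner→outer):
  R'_titanium = ln(0.00947/0.00838)/(2πk) = 0.1223/(2π·23.6) = 8.246×10^-4 m·K/W
  R'_rubber = ln(0.0118/0.00947)/(2πk) = 0.2200/(2π·0.182) = 0.1924 m·K/W
  R'_HDPE = ln(0.0147/0.0118)/(2πk) = 0.2197/(2π·0.559) = 0.06257 m·K/W
ΣR = 8.246×10^-4 + 0.1924 + 0.06257 = 0.2558 m·K/W
Q' = ΔT/ΣR = (92.3 °C − 25.1 °C)/0.2558 = 263 W/m

Q' = 263 W/m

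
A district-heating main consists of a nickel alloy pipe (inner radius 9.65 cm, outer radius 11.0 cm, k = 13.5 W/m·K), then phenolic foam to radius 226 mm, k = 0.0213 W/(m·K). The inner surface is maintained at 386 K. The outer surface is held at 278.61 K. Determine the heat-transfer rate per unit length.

Series thermal resistances, inner to outer:
  R'_nickel alloy = ln(0.110/0.0965)/(2πk) = 0.1309/(2π·13.5) = 0.001544 m·K/W
  R'_phenolic foam = ln(0.226/0.110)/(2πk) = 0.7201/(2π·0.0213) = 5.380 m·K/W
ΣR = 0.001544 + 5.380 = 5.382 m·K/W
Q' = ΔT/ΣR = (386 K − 278.61 K)/5.382 = 20.0 W/m

Q' = 20.0 W/m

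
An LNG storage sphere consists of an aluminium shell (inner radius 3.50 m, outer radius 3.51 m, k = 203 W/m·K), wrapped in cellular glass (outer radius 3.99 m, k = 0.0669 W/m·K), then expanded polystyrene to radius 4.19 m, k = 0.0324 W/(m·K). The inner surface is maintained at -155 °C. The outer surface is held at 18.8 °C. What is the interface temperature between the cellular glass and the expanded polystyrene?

T = -54.0 °C

Treat each layer as a resistance in series:
  R_aluminium = (1/3.50 − 1/3.51)/(4πk) = 8.140×10^-4/(4π·203) = 3.191×10^-7 K/W
  R_cellular glass = (1/3.51 − 1/3.99)/(4πk) = 0.03427/(4π·0.0669) = 0.04077 K/W
  R_expanded polystyrene = (1/3.99 − 1/4.19)/(4πk) = 0.01196/(4π·0.0324) = 0.02938 K/W
ΣR = 3.191×10^-7 + 0.04077 + 0.02938 = 0.07015 K/W
Q = ΔT/ΣR = (-155 °C − 18.8 °C)/0.07015 = -2478 W
From the inner boundary to the cellular glass/expanded polystyrene interface, ΣR_partial = 0.04077 K/W.
T_interface = T_in − Q·ΣR_partial = -155 °C − (-2478)(0.04077) = -54.0 °C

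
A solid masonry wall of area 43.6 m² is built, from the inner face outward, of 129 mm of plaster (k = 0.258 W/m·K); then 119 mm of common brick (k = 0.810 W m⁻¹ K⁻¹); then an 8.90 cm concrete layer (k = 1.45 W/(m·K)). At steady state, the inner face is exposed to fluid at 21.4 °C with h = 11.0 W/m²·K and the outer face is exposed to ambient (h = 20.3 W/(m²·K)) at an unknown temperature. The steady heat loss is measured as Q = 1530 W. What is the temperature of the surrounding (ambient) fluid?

Sum the resistances:
  R_conv,in = 1/(hA) = 1/(11.0·43.6) = 0.002085 K/W
  R_plaster = L/(kA) = 0.129/(0.258·43.6) = 0.01147 K/W
  R_common brick = L/(kA) = 0.119/(0.810·43.6) = 0.003370 K/W
  R_concrete = L/(kA) = 0.0890/(1.45·43.6) = 0.001408 K/W
  R_conv,out = 1/(hA) = 1/(20.3·43.6) = 0.001130 K/W
ΣR = 0.01946 K/W
ΔT = Q·ΣR = 1530 × 0.01946 = 29.77 K
Heat flows outward, so T_out = T_in − ΔT = 21.4 − 29.77 = -8.37 °C

T_out = -8.37 °C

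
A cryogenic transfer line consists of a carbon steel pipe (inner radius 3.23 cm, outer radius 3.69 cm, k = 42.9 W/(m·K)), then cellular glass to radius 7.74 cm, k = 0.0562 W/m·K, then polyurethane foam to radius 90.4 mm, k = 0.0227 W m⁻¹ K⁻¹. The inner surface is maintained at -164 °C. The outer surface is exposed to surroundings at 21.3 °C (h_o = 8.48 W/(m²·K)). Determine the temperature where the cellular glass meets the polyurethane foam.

Resistance network (inner→outer):
  R'_carbon steel = ln(0.0369/0.0323)/(2πk) = 0.1331/(2π·42.9) = 4.940×10^-4 m·K/W
  R'_cellular glass = ln(0.0774/0.0369)/(2πk) = 0.7408/(2π·0.0562) = 2.098 m·K/W
  R'_polyurethane foam = ln(0.0904/0.0774)/(2πk) = 0.1553/(2π·0.0227) = 1.089 m·K/W
  R'_conv,out = 1/(2πr h) = 1/(2π·0.0904·8.48) = 0.2076 m·K/W
ΣR = 4.940×10^-4 + 2.098 + 1.089 + 0.2076 = 3.395 m·K/W
Q' = ΔT/ΣR = (-164 °C − 21.3 °C)/3.395 = -54.58 W/m
From the inner boundary to the cellular glass/polyurethane foam interface, ΣR_partial = 2.098 m·K/W.
T_interface = T_in − Q'·ΣR_partial = -164 °C − (-54.58)(2.098) = -49.5 °C

T = -49.5 °C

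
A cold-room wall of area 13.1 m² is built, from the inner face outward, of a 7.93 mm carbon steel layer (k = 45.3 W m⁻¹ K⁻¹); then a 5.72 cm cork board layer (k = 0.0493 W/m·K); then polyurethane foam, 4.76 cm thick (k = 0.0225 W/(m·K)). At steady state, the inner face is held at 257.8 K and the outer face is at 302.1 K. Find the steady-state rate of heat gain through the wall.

Q = 177 W

Treat each layer as a resistance in series:
  R_carbon steel = L/(kA) = 0.00793/(45.3·13.1) = 1.336×10^-5 K/W
  R_cork board = L/(kA) = 0.0572/(0.0493·13.1) = 0.08857 K/W
  R_polyurethane foam = L/(kA) = 0.0476/(0.0225·13.1) = 0.1615 K/W
ΣR = 1.336×10^-5 + 0.08857 + 0.1615 = 0.2501 K/W
Q = ΔT/ΣR = (257.8 K − 302.1 K)/0.2501 = -177 W
(Negative Q ⇒ heat flows inward; heat gain = 177 W.)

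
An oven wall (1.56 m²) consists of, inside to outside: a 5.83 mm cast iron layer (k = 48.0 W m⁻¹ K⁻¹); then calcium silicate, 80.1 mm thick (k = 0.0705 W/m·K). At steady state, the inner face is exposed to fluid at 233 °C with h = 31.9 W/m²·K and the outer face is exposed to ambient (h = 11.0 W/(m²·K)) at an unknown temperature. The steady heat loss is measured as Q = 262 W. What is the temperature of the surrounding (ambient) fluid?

Sum the resistances:
  R_conv,in = 1/(hA) = 1/(31.9·1.56) = 0.02009 K/W
  R_cast iron = L/(kA) = 0.00583/(48.0·1.56) = 7.786×10^-5 K/W
  R_calcium silicate = L/(kA) = 0.0801/(0.0705·1.56) = 0.7283 K/W
  R_conv,out = 1/(hA) = 1/(11.0·1.56) = 0.05828 K/W
ΣR = 0.8068 K/W
ΔT = Q·ΣR = 262 × 0.8068 = 211.4 K
Heat flows outward, so T_out = T_in − ΔT = 233 − 211.4 = 21.6 °C

T_out = 21.6 °C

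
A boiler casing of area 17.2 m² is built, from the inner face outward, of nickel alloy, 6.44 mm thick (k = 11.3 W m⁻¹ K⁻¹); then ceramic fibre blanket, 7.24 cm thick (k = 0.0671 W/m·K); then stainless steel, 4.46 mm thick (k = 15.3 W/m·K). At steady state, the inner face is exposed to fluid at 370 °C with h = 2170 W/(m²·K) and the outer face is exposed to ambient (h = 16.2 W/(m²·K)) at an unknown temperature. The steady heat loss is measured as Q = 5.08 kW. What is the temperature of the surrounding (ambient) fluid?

Series resistances:
  R_conv,in = 1/(hA) = 1/(2170·17.2) = 2.679×10^-5 K/W
  R_nickel alloy = L/(kA) = 0.00644/(11.3·17.2) = 3.313×10^-5 K/W
  R_ceramic fibre blanket = L/(kA) = 0.0724/(0.0671·17.2) = 0.06273 K/W
  R_stainless steel = L/(kA) = 0.00446/(15.3·17.2) = 1.695×10^-5 K/W
  R_conv,out = 1/(hA) = 1/(16.2·17.2) = 0.003589 K/W
ΣR = 0.06640 K/W
ΔT = Q·ΣR = 5080 × 0.06640 = 337.3 K
Heat flows outward, so T_out = T_in − ΔT = 370 − 337.3 = 32.7 °C

T_out = 32.7 °C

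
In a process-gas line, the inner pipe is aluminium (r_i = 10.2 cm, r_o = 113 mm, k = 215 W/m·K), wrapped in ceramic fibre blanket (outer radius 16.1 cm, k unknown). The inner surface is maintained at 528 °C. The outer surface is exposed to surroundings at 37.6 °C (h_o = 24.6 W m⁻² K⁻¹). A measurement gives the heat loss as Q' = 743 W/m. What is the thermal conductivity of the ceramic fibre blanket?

k = 0.0909 W/m·K

ΣR = ΔT/Q' = |528 − 37.6|/743 = 0.6600 m·K/W
Known resistances:
  R'_aluminium = ln(0.113/0.102)/(2πk) = 0.1024/(2π·215) = 7.581×10^-5 m·K/W
  R'_conv,out = 1/(2πr h) = 1/(2π·0.161·24.6) = 0.04018 m·K/W
R_ceramic fibre blanket = ΣR − ΣR_known = 0.6600 − 0.04026 = 0.6197 m·K/W
ln(r₂/r₁)/(2πk) = 0.6197 ⇒ k = 0.3540/(2π·0.6197) = 0.0909 W/m·K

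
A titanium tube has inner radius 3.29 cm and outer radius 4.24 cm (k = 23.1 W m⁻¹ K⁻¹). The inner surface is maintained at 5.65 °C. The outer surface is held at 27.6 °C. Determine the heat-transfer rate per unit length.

Q' = 2πk·ΔT/ln(r₂/r₁) = 2π × 23.1 × 21.95 / ln(0.0424/0.0329) = 12600 W/m

Q' = 12600 W/m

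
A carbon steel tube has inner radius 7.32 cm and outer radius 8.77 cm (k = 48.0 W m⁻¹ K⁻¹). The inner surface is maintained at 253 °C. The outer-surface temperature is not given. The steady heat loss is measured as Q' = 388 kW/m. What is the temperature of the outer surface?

T_out = 20.5 °C

Series resistances:
  R'_carbon steel = ln(0.0877/0.0732)/(2πk) = 0.1807/(2π·48.0) = 5.992×10^-4 m·K/W
ΣR = 5.992×10^-4 m·K/W
ΔT = Q'·ΣR = 3.88×10^5 × 5.992×10^-4 = 232.5 K
Heat flows outward, so T_out = T_in − ΔT = 253 − 232.5 = 20.5 °C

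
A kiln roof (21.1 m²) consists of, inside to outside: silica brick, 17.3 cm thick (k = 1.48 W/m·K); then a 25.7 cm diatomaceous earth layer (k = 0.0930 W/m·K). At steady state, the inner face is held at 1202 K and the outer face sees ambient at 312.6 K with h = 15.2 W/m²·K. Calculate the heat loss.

Resistance network (inner→outer):
  R_silica brick = L/(kA) = 0.173/(1.48·21.1) = 0.005540 K/W
  R_diatomaceous earth = L/(kA) = 0.257/(0.0930·21.1) = 0.1310 K/W
  R_conv,out = 1/(hA) = 1/(15.2·21.1) = 0.003118 K/W
ΣR = 0.005540 + 0.1310 + 0.003118 = 0.1397 K/W
Q = ΔT/ΣR = (1202 K − 312.6 K)/0.1397 = 6370 W

Q = 6.37 kW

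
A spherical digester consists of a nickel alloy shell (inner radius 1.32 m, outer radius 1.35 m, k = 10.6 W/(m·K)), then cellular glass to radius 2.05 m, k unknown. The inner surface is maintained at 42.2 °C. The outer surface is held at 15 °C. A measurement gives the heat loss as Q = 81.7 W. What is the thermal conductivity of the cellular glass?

k = 0.0605 W/m·K

ΣR = ΔT/Q = |42.2 − 15|/81.7 = 0.3329 K/W
Known resistances:
  R_nickel alloy = (1/1.32 − 1/1.35)/(4πk) = 0.01684/(4π·10.6) = 1.264×10^-4 K/W
R_cellular glass = ΣR − ΣR_known = 0.3329 − 1.264×10^-4 = 0.3328 K/W
(1/r₁−1/r₂)/(4πk) = 0.3328 ⇒ k = 0.2529/(4π·0.3328) = 0.0605 W/m·K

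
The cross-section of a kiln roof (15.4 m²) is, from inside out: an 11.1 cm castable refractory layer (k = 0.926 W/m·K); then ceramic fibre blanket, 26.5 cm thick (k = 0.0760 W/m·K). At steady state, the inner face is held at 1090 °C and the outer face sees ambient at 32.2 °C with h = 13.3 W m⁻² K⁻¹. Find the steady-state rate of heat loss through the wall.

Q = 4420 W

Resistance network (inner→outer):
  R_castable refractory = L/(kA) = 0.111/(0.926·15.4) = 0.007784 K/W
  R_ceramic fibre blanket = L/(kA) = 0.265/(0.0760·15.4) = 0.2264 K/W
  R_conv,out = 1/(hA) = 1/(13.3·15.4) = 0.004882 K/W
ΣR = 0.007784 + 0.2264 + 0.004882 = 0.2391 K/W
Q = ΔT/ΣR = (1090 °C − 32.2 °C)/0.2391 = 4420 W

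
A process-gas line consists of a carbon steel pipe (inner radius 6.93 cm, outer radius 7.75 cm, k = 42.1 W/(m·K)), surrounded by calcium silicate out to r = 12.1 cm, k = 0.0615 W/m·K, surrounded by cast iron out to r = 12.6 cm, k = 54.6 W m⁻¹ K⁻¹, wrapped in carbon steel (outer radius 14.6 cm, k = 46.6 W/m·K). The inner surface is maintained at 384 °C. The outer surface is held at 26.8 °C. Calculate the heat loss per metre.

Q' = 310 W/m

Treat each layer as a resistance in series:
  R'_carbon steel = ln(0.0775/0.0693)/(2πk) = 0.1118/(2π·42.1) = 4.228×10^-4 m·K/W
  R'_calcium silicate = ln(0.121/0.0775)/(2πk) = 0.4455/(2π·0.0615) = 1.153 m·K/W
  R'_cast iron = ln(0.126/0.121)/(2πk) = 0.04049/(2π·54.6) = 1.180×10^-4 m·K/W
  R'_carbon steel = ln(0.146/0.126)/(2πk) = 0.1473/(2π·46.6) = 5.032×10^-4 m·K/W
ΣR = 4.228×10^-4 + 1.153 + 1.180×10^-4 + 5.032×10^-4 = 1.154 m·K/W
Q' = ΔT/ΣR = (384 °C − 26.8 °C)/1.154 = 310 W/m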